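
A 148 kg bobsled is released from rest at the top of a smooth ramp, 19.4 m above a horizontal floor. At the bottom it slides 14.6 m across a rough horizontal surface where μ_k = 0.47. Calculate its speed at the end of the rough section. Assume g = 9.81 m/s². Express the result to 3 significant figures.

v = 15.7 m/s

Energy bookkeeping (friction removes W_f = μ_k N d):
mgh = ½mv² + μ_k m g d
W_f = μ_k mg d = (0.47)(148)(9.81)(14.6) = 9963 J
½mv² = mgh − W_f = 28166 − 9963 = 18204 J
v = √(2 × 18204/148) = 15.68 m/s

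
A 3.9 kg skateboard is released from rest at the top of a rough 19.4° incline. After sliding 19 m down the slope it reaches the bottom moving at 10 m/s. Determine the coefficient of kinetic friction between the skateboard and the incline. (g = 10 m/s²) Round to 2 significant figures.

μ_k = 0.073

The energy dissipated by friction is the PE lost minus the KE gained:
mgL sinθ = 246.13 J; ½mv² = 195.00 J
W_f = 246.13 − 195.00 = 51.13 J
μ_k = W_f/(mg cosθ · L) = 51.13/(36.79 × 19) = 0.07316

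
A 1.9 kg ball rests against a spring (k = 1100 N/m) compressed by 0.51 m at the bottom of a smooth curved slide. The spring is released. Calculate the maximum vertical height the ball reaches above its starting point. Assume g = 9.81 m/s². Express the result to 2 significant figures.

h = 7.7 m

At maximum height the ball is at rest, so ½kx² = mgh
h = kx²/(2mg) = (1100)(0.51)²/(2 × 1.9 × 9.81) = 7.675 m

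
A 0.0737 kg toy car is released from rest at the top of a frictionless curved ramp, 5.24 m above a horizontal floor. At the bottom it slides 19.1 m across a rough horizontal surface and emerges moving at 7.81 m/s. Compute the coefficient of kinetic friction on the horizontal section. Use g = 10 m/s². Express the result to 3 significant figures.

Energy bookkeeping (friction removes W_f = μ_k N d):
mgh = ½mv² + μ_k m g d
mgh = 3.8619 J; ½mv² = 2.2477 J
W_f = 3.8619 − 2.2477 = 1.614 J
μ_k = W_f/(mg·d) = 1.614/(0.7370 × 19.1) = 0.1147

μ_k = 0.115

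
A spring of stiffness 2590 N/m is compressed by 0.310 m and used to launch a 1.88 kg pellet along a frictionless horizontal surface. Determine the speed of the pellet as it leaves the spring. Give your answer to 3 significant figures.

v = 11.5 m/s

Spring PE converts entirely to kinetic energy: ½kx² = ½mv²
v = x√(k/m) = 0.310 × √(2590/1.88) = 11.51 m/s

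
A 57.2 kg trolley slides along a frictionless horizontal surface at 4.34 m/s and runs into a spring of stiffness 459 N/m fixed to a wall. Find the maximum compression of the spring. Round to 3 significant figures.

x = 1.53 m

All KE is stored as spring PE at maximum compression: ½mv² = ½kx²
x = v√(m/k) = 4.34 × √(57.2/459) = 1.532 m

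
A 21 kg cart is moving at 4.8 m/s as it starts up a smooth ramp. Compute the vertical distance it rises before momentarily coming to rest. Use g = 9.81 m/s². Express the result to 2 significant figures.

h = 1.2 m

By energy conservation, ½mv² = mgh
h = v²/(2g) = 4.8²/(2 × 9.81) = 1.174 m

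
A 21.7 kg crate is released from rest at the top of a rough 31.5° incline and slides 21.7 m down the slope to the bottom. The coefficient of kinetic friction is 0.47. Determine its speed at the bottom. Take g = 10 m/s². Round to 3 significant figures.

v = 7.27 m/s

Taking the bottom as reference, mgh = ½mv² + μ_k N L with h = L sinθ, N = mg cosθ:
mgh = mgL sinθ = (21.7)(10)(21.7)sin31.5° = 2460.4 J
W_f = μ_k mg cosθ · L = (0.47)(21.7)(10)cos31.5°·21.7 = 1887 J
½mv² = 2460.4 − 1887 = 573.34 J
v = √(2 × 573.34/21.7) = 7.269 m/s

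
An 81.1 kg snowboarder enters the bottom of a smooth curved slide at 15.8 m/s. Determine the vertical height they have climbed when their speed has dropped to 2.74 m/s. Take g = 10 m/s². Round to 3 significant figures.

h = 12.1 m

Energy balance between the two points: ½mv₁² = ½mv₂² + mgh
h = (v₁² − v₂²)/(2g) = (15.8² − 2.74²)/(2 × 10) = 12.11 m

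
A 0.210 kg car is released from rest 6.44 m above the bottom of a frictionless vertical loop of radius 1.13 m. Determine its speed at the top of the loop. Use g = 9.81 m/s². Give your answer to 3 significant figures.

Energy conservation: mgh = ½mv_top² + mg(2r)
v_top² = 2g(h − 2r) = 2(9.81)(6.44 − 2.260) = 82.01
v_top = 9.056 m/s

v = 9.06 m/s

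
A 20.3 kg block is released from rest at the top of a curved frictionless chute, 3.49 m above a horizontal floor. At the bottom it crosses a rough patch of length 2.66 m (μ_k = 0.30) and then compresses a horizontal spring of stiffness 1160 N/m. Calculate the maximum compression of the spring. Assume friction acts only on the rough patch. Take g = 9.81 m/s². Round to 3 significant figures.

Initial energy: E₁ = mgh = (20.3)(9.81)(3.49) = 695.01 J
Friction removes W_f = μ_k mg d = (0.30)(20.3)(9.81)(2.66) = 158.9 J
Energy reaching the spring: E = 695.01 − 158.9 = 536.09 J
At max compression ½kx² = E ⇒ x = √(2E/k) = √(2 × 536.09/1160) = 0.9614 m

x = 0.961 m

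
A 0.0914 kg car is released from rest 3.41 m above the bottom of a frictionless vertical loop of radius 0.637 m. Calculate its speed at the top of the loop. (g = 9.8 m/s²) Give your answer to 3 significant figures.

Energy conservation: mgh = ½mv_top² + mg(2r)
v_top² = 2g(h − 2r) = 2(9.8)(3.41 − 1.274) = 41.87
v_top = 6.470 m/s

v = 6.47 m/s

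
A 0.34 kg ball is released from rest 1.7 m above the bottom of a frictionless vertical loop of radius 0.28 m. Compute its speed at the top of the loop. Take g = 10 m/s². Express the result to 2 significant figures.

v = 4.8 m/s

Energy conservation: mgh = ½mv_top² + mg(2r)
v_top² = 2g(h − 2r) = 2(10)(1.7 − 0.5600) = 22.80
v_top = 4.775 m/s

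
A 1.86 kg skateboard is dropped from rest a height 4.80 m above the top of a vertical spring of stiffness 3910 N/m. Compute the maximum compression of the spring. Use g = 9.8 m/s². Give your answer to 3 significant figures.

Let x be the compression. The total drop is H + x, and the skateboard is instantaneously at rest at max compression, so energy conservation gives:
mg(H + x) = ½kx²
½(3910)x² − (1.86)(9.8)x − (1.86)(9.8)(4.80) = 0
1955x² − 18.23x − 87.49 = 0
x = [18.23 + √(332.3 + 684206)]/(2 × 1955) = 0.2163 m

x = 0.216 m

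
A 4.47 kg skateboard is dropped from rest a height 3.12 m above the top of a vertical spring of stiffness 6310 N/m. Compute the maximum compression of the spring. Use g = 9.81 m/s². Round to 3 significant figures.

Let x be the compression. The total drop is H + x, and the skateboard is instantaneously at rest at max compression, so energy conservation gives:
mg(H + x) = ½kx²
½(6310)x² − (4.47)(9.81)x − (4.47)(9.81)(3.12) = 0
3155x² − 43.85x − 136.8 = 0
x = [43.85 + √(1923 + 1.7266e+06)]/(2 × 3155) = 0.2153 m

x = 0.215 m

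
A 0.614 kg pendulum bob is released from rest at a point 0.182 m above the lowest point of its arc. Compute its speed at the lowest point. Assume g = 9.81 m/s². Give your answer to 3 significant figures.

Mechanical energy is conserved (no friction): mgh = ½mv²
v = √(2gh) = √(2 × 9.81 × 0.182) = √3.5708 = 1.890 m/s

v = 1.89 m/s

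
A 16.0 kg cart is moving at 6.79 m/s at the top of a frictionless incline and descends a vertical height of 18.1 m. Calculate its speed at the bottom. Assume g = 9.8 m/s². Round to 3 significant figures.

v = 20.0 m/s

Energy conservation between the two points: ½mv₀² + mgh = ½mv²
v² = v₀² + 2gh = (6.79)² + 2(9.8)(18.1) = 400.86
v = √400.86 = 20.02 m/s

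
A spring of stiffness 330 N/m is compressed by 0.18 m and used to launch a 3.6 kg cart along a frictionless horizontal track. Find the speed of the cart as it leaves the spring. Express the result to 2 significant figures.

v = 1.7 m/s

The cart leaves the spring when the spring is at natural length, so ½kx² = ½mv²
v = x√(k/m) = 0.18 × √(330/3.6) = 1.723 m/s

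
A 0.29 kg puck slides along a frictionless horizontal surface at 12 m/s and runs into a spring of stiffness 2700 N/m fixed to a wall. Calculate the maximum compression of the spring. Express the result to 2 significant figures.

x = 0.12 m

At max compression the puck is momentarily at rest: ½mv² = ½kx²
x = v√(m/k) = 12 × √(0.29/2700) = 0.1244 m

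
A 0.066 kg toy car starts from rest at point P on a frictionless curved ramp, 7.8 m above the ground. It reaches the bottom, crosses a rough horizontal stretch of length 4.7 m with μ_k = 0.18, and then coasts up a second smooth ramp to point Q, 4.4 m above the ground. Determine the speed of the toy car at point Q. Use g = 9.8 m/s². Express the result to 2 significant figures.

Energy at P: mgh₁ = (0.066)(9.8)(7.8) = 5.0450 J
Friction loss: W_f = μ_k mg d = 0.5472 J
At Q: ½mv² + mgh₂ = mgh₁ − W_f
½mv² = 5.0450 − 0.5472 − 2.8459 = 1.6519 J
v = √(2 × 1.6519/0.066) = 7.075 m/s

v = 7.1 m/s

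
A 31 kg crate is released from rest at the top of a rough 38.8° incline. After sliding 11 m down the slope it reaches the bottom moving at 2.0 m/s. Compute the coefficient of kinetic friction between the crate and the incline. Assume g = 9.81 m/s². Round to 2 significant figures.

The energy dissipated by friction is the PE lost minus the KE gained:
mgL sinθ = 2096.1 J; ½mv² = 62.000 J
W_f = 2096.1 − 62.000 = 2034 J
μ_k = W_f/(mg cosθ · L) = 2034/(237.0 × 11) = 0.7802

μ_k = 0.78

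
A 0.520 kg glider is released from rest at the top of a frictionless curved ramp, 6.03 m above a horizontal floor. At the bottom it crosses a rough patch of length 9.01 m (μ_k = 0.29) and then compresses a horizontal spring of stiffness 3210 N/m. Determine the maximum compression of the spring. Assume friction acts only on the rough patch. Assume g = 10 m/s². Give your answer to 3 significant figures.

Initial energy: E₁ = mgh = (0.520)(10)(6.03) = 31.356 J
Friction removes W_f = μ_k mg d = (0.29)(0.520)(10)(9.01) = 13.59 J
Energy reaching the spring: E = 31.356 − 13.59 = 17.769 J
At max compression ½kx² = E ⇒ x = √(2E/k) = √(2 × 17.769/3210) = 0.1052 m

x = 0.105 m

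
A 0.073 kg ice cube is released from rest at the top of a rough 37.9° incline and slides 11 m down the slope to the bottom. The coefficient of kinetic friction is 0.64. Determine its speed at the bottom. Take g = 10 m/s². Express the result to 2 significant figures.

Taking the bottom as reference, mgh = ½mv² + μ_k N L with h = L sinθ, N = mg cosθ:
mgh = mgL sinθ = (0.073)(10)(11)sin37.9° = 4.9327 J
W_f = μ_k mg cosθ · L = (0.64)(0.073)(10)cos37.9°·11 = 4.055 J
½mv² = 4.9327 − 4.055 = 0.87745 J
v = √(2 × 0.87745/0.073) = 4.903 m/s

v = 4.9 m/s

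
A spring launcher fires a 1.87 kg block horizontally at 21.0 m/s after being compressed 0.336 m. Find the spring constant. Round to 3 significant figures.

½kx² = ½mv²
k = mv²/x² = (1.87)(21.0)²/(0.336)² = 7305 N/m

k = 7300 N/m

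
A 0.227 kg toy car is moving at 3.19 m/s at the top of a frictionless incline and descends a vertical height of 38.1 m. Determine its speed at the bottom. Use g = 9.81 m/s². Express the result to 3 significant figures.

Energy conservation between the two points: ½mv₀² + mgh = ½mv²
The mass cancels from both sides.
v² = v₀² + 2gh = (3.19)² + 2(9.81)(38.1) = 757.70
v = √757.70 = 27.53 m/s

v = 27.5 m/s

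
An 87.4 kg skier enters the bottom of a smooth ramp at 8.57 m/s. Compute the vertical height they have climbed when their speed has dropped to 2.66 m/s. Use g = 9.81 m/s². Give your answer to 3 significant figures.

Energy balance between the two points: ½mv₁² = ½mv₂² + mgh
h = (v₁² − v₂²)/(2g) = (8.57² − 2.66²)/(2 × 9.81) = 3.383 m

h = 3.38 m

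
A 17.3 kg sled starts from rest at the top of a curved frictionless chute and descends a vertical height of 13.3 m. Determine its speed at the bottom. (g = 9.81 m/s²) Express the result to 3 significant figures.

Equating total energy at the two states: mgh = ½mv²
v = √(2gh) = √(2 × 9.81 × 13.3) = √260.95 = 16.15 m/s

v = 16.2 m/s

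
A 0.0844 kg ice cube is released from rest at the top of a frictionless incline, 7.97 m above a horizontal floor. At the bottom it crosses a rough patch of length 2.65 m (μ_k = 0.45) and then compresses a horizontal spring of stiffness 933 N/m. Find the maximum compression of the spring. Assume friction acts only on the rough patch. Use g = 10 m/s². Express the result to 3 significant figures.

Initial energy: E₁ = mgh = (0.0844)(10)(7.97) = 6.7267 J
Friction removes W_f = μ_k mg d = (0.45)(0.0844)(10)(2.65) = 1.006 J
Energy reaching the spring: E = 6.7267 − 1.006 = 5.7202 J
At max compression ½kx² = E ⇒ x = √(2E/k) = √(2 × 5.7202/933) = 0.1107 m

x = 0.111 m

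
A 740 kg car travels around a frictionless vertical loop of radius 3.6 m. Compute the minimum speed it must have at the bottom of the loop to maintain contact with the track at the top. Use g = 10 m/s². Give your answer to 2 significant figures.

v = 13 m/s

At the top: mg = mv_top²/r ⇒ v_top² = gr = 36.00 m²/s²
Energy from bottom to top (height 2r): ½mv_bot² = ½mv_top² + mg(2r)
v_bot² = gr + 4gr = 5gr = 180.0
v_bot = √(5gr) = 13.42 m/s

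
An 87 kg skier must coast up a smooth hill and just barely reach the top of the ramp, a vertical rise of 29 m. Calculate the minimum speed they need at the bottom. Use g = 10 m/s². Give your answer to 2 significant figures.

v = 24 m/s

At the top they are momentarily at rest, so all KE converts to PE: ½mv² = mgh
v = √(2gh) = √(2 × 10 × 29) = 24.08 m/s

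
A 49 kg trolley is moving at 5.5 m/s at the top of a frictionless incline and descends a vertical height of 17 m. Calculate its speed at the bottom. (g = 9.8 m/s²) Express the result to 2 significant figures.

Mechanical energy is conserved (no friction): ½mv₀² + mgh = ½mv²
v² = v₀² + 2gh = (5.5)² + 2(9.8)(17) = 363.45
v = √363.45 = 19.06 m/s

v = 19 m/s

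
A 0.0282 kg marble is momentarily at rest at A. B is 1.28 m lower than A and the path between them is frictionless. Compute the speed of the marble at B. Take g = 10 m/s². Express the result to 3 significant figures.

v = 5.06 m/s

Energy conservation between the two points: mgh = ½mv²
The mass cancels from both sides.
v = √(2gh) = √(2 × 10 × 1.28) = √25.600 = 5.060 m/s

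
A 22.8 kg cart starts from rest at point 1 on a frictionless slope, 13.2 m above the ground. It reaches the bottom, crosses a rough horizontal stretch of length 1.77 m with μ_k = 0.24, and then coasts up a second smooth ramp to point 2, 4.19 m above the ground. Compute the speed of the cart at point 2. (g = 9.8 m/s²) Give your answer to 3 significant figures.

v = 13.0 m/s

Energy at 1: mgh₁ = (22.8)(9.8)(13.2) = 2949.4 J
Friction loss: W_f = μ_k mg d = 94.92 J
At 2: ½mv² + mgh₂ = mgh₁ − W_f
½mv² = 2949.4 − 94.92 − 936.21 = 1918.3 J
v = √(2 × 1918.3/22.8) = 12.97 m/s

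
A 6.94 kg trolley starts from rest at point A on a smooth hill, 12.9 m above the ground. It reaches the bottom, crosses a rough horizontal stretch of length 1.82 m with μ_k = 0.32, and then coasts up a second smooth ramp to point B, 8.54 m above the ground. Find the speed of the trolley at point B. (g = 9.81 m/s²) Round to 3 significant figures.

v = 8.61 m/s

Energy at A: mgh₁ = (6.94)(9.81)(12.9) = 878.25 J
Friction loss: W_f = μ_k mg d = 39.65 J
At B: ½mv² + mgh₂ = mgh₁ − W_f
½mv² = 878.25 − 39.65 − 581.42 = 257.18 J
v = √(2 × 257.18/6.94) = 8.609 m/s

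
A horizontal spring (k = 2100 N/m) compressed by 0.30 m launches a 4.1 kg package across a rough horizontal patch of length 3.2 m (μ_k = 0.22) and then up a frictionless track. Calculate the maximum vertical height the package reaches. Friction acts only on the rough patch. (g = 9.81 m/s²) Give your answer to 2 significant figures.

h = 1.6 m

Spring energy: E₀ = ½kx² = ½(2100)(0.30)² = 94.500 J
Friction: W_f = μ_k mg d = (0.22)(4.1)(9.81)(3.2) = 28.32 J
Energy at base of ramp: E = 94.500 − 28.32 = 66.184 J
At max height all remaining energy is PE: mgh = E ⇒ h = E/(mg) = 66.184/(4.1 × 9.81) = 1.646 m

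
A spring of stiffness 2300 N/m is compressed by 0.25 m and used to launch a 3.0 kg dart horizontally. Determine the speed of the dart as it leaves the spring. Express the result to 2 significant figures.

v = 6.9 m/s

Spring PE converts entirely to kinetic energy: ½kx² = ½mv²
v = x√(k/m) = 0.25 × √(2300/3.0) = 6.922 m/s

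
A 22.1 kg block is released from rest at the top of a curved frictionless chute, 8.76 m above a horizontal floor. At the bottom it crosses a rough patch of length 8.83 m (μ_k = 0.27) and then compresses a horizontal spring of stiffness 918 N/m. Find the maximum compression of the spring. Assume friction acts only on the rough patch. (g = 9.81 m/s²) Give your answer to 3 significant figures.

Initial energy: E₁ = mgh = (22.1)(9.81)(8.76) = 1899.2 J
Friction removes W_f = μ_k mg d = (0.27)(22.1)(9.81)(8.83) = 516.9 J
Energy reaching the spring: E = 1899.2 − 516.9 = 1382.3 J
At max compression ½kx² = E ⇒ x = √(2E/k) = √(2 × 1382.3/918) = 1.735 m

x = 1.74 m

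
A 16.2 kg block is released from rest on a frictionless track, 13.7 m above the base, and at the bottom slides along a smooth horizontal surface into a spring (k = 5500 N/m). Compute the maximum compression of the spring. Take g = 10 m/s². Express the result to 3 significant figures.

x = 0.898 m

At max compression the block is momentarily at rest: mgh = ½kx²
x = √(2mgh/k) = √(2 × 16.2 × 10 × 13.7 / 5500) = 0.8984 m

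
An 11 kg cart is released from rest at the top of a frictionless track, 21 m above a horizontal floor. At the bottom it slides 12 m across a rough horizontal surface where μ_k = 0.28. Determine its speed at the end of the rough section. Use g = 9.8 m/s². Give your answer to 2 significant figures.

Energy at the top = energy at the end + work done against friction:
mgh = ½mv² + μ_k m g d
W_f = μ_k mg d = (0.28)(11)(9.8)(12) = 362.2 J
½mv² = mgh − W_f = 2263.8 − 362.2 = 1901.6 J
v = √(2 × 1901.6/11) = 18.59 m/s

v = 19 m/s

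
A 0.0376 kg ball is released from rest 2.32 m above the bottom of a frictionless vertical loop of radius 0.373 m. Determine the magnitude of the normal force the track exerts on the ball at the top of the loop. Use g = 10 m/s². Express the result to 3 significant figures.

N = 2.80 N

Energy from release to top (height 2r): mgh = ½mv_top² + mg(2r)
v_top² = 2g(h − 2r) = 2(10)(2.32 − 0.7460) = 31.480 m²/s²
At the top, both N and weight point toward the centre: N + mg = mv_top²/r
N = m(v_top²/r − g) = 0.0376(31.480/0.373 − 10) = 2.797 N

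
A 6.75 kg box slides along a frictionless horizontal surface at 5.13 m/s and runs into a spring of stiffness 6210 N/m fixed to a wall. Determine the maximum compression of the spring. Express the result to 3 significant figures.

At max compression the box is momentarily at rest: ½mv² = ½kx²
x = v√(m/k) = 5.13 × √(6.75/6210) = 0.1691 m

x = 0.169 m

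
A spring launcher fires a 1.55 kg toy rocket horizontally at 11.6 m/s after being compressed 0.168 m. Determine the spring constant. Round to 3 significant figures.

Spring PE at full compression equals KE at release: ½kx² = ½mv²
k = mv²/x² = (1.55)(11.6)²/(0.168)² = 7390 N/m

k = 7390 N/m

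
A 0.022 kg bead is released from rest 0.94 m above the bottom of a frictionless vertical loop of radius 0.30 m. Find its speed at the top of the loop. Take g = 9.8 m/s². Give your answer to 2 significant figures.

Energy conservation: mgh = ½mv_top² + mg(2r)
v_top² = 2g(h − 2r) = 2(9.8)(0.94 − 0.6000) = 6.664
v_top = 2.581 m/s

v = 2.6 m/s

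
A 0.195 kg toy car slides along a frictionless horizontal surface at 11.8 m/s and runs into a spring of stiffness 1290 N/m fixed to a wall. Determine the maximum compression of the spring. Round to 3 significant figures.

At max compression the car is momentarily at rest: ½mv² = ½kx²
x = v√(m/k) = 11.8 × √(0.195/1290) = 0.1451 m

x = 0.145 m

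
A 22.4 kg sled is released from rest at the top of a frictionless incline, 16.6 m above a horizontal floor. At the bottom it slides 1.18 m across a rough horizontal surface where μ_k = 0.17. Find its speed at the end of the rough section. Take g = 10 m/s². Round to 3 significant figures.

Applying the work–energy principle:
mgh = ½mv² + μ_k m g d
W_f = μ_k mg d = (0.17)(22.4)(10)(1.18) = 44.93 J
½mv² = mgh − W_f = 3718.4 − 44.93 = 3673.5 J
v = √(2 × 3673.5/22.4) = 18.11 m/s

v = 18.1 m/s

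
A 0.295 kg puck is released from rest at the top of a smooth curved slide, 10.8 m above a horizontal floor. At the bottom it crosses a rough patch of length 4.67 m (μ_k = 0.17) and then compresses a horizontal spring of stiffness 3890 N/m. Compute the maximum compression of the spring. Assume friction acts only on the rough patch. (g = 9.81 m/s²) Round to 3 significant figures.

Initial energy: E₁ = mgh = (0.295)(9.81)(10.8) = 31.255 J
Friction removes W_f = μ_k mg d = (0.17)(0.295)(9.81)(4.67) = 2.298 J
Energy reaching the spring: E = 31.255 − 2.298 = 28.957 J
At max compression ½kx² = E ⇒ x = √(2E/k) = √(2 × 28.957/3890) = 0.1220 m

x = 0.122 m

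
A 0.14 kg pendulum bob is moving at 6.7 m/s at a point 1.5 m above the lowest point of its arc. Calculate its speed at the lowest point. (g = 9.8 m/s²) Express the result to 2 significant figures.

v = 8.6 m/s

Mechanical energy is conserved (no friction): ½mv₀² + mgh = ½mv²
The mass cancels from both sides.
v² = v₀² + 2gh = (6.7)² + 2(9.8)(1.5) = 74.290
v = √74.290 = 8.619 m/s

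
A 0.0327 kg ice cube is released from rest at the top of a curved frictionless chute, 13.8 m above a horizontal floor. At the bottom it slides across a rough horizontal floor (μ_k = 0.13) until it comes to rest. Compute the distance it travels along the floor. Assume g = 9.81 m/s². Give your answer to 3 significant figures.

Energy at the top = energy at the end + work done against friction:
At rest all PE has been dissipated by friction: mgh = μ_k m g d
d = h/μ_k = 13.8/0.13 = 106.2 m

d = 106 m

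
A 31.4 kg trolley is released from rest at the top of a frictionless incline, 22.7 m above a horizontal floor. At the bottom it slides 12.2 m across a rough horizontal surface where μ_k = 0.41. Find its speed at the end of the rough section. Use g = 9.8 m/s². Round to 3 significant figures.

v = 18.6 m/s

Applying the work–energy principle:
mgh = ½mv² + μ_k m g d
W_f = μ_k mg d = (0.41)(31.4)(9.8)(12.2) = 1539 J
½mv² = mgh − W_f = 6985.2 − 1539 = 5446.0 J
v = √(2 × 5446.0/31.4) = 18.62 m/s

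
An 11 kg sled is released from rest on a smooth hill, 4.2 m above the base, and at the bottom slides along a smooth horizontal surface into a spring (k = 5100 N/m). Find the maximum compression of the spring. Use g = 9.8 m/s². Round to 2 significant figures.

x = 0.42 m

At max compression the sled is momentarily at rest: mgh = ½kx²
x = √(2mgh/k) = √(2 × 11 × 9.8 × 4.2 / 5100) = 0.4214 m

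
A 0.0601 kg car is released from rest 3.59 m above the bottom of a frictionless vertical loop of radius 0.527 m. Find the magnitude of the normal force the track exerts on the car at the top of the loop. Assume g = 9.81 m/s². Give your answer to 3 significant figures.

N = 5.08 N

Energy from release to top (height 2r): mgh = ½mv_top² + mg(2r)
v_top² = 2g(h − 2r) = 2(9.81)(3.59 − 1.054) = 49.756 m²/s²
At the top, both N and weight point toward the centre: N + mg = mv_top²/r
N = m(v_top²/r − g) = 0.0601(49.756/0.527 − 9.81) = 5.085 N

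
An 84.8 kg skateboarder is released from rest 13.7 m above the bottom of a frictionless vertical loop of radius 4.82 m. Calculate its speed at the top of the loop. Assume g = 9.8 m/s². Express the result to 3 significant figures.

Energy conservation: mgh = ½mv_top² + mg(2r)
v_top² = 2g(h − 2r) = 2(9.8)(13.7 − 9.640) = 79.58
v_top = 8.921 m/s

v = 8.92 m/s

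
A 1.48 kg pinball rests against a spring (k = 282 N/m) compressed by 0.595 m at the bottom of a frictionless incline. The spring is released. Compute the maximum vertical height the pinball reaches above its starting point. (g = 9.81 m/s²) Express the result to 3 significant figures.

h = 3.44 m

At maximum height the pinball is at rest, so ½kx² = mgh
h = kx²/(2mg) = (282)(0.595)²/(2 × 1.48 × 9.81) = 3.438 m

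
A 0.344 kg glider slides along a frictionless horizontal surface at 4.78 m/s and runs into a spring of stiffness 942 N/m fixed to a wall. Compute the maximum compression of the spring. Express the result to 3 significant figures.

x = 0.0913 m

Conservation of energy between contact and max compression: ½mv² = ½kx²
x = v√(m/k) = 4.78 × √(0.344/942) = 0.09134 m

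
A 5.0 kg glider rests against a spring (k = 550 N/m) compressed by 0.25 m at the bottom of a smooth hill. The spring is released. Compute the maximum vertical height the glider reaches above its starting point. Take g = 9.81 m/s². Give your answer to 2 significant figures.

At maximum height the glider is at rest, so ½kx² = mgh
h = kx²/(2mg) = (550)(0.25)²/(2 × 5.0 × 9.81) = 0.3504 m

h = 0.35 m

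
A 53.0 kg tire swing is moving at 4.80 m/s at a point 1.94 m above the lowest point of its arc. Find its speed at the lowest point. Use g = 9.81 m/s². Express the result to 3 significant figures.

By conservation of mechanical energy, ½mv₀² + mgh = ½mv²
v² = v₀² + 2gh = (4.80)² + 2(9.81)(1.94) = 61.103
v = √61.103 = 7.817 m/s

v = 7.82 m/s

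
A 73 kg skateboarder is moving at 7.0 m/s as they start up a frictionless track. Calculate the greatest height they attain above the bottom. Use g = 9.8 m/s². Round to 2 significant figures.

h = 2.5 m

By energy conservation, ½mv² = mgh
h = v²/(2g) = 7.0²/(2 × 9.8) = 2.500 m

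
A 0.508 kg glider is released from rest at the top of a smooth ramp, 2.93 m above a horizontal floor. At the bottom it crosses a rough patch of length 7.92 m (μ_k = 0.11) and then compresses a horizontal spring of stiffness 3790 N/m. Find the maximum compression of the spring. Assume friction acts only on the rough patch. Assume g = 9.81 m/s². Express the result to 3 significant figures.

x = 0.0736 m

Initial energy: E₁ = mgh = (0.508)(9.81)(2.93) = 14.602 J
Friction removes W_f = μ_k mg d = (0.11)(0.508)(9.81)(7.92) = 4.342 J
Energy reaching the spring: E = 14.602 − 4.342 = 10.260 J
At max compression ½kx² = E ⇒ x = √(2E/k) = √(2 × 10.260/3790) = 0.07358 m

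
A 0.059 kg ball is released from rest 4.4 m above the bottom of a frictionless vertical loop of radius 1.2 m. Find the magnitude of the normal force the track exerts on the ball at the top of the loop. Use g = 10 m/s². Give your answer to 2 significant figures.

Energy from release to top (height 2r): mgh = ½mv_top² + mg(2r)
v_top² = 2g(h − 2r) = 2(10)(4.4 − 2.400) = 40.000 m²/s²
At the top, both N and weight point toward the centre: N + mg = mv_top²/r
N = m(v_top²/r − g) = 0.059(40.000/1.2 − 10) = 1.377 N

N = 1.4 N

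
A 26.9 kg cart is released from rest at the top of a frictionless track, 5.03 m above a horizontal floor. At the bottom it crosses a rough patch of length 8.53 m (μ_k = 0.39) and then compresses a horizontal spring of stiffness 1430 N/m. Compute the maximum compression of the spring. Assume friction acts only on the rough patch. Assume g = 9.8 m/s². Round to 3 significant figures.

Initial energy: E₁ = mgh = (26.9)(9.8)(5.03) = 1326.0 J
Friction removes W_f = μ_k mg d = (0.39)(26.9)(9.8)(8.53) = 877.0 J
Energy reaching the spring: E = 1326.0 − 877.0 = 449.02 J
At max compression ½kx² = E ⇒ x = √(2E/k) = √(2 × 449.02/1430) = 0.7925 m

x = 0.792 m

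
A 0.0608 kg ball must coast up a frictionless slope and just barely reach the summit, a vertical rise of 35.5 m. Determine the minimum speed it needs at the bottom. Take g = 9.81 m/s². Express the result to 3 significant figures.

At the top it is momentarily at rest, so all KE converts to PE: ½mv² = mgh
v = √(2gh) = √(2 × 9.81 × 35.5) = 26.39 m/s

v = 26.4 m/s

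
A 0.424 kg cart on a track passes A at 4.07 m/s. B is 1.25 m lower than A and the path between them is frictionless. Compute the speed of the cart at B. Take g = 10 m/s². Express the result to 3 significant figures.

By conservation of mechanical energy, ½mv₀² + mgh = ½mv²
v² = v₀² + 2gh = (4.07)² + 2(10)(1.25) = 41.565
v = √41.565 = 6.447 m/s

v = 6.45 m/s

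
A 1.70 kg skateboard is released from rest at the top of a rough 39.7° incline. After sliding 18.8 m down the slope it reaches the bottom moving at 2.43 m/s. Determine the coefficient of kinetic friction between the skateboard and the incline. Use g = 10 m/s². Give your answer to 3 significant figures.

μ_k = 0.810

The energy dissipated by friction is the PE lost minus the KE gained:
mgL sinθ = 204.15 J; ½mv² = 5.0192 J
W_f = 204.15 − 5.0192 = 199.1 J
μ_k = W_f/(mg cosθ · L) = 199.1/(13.08 × 18.8) = 0.8098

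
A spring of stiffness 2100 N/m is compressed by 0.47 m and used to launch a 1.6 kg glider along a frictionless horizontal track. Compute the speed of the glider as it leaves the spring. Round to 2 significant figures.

v = 17 m/s

Conservation of energy: ½kx² = ½mv²
v = x√(k/m) = 0.47 × √(2100/1.6) = 17.03 m/s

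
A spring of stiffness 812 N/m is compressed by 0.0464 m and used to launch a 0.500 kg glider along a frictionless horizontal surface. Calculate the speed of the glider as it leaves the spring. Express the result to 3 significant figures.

The glider leaves the spring when the spring is at natural length, so ½kx² = ½mv²
v = x√(k/m) = 0.0464 × √(812/0.500) = 1.870 m/s

v = 1.87 m/s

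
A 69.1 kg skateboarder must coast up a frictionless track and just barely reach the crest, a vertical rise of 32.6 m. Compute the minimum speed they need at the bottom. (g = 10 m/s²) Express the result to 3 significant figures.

At the top they are momentarily at rest, so all KE converts to PE: ½mv² = mgh
v = √(2gh) = √(2 × 10 × 32.6) = 25.53 m/s

v = 25.5 m/s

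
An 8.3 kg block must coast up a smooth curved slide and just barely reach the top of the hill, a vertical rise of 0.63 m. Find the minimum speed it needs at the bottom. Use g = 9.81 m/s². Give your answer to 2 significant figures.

At the top it is momentarily at rest, so all KE converts to PE: ½mv² = mgh
v = √(2gh) = √(2 × 9.81 × 0.63) = 3.516 m/s

v = 3.5 m/s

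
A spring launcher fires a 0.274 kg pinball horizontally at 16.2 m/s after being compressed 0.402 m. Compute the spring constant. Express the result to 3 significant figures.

Energy stored in the spring equals the launch KE: ½kx² = ½mv²
k = mv²/x² = (0.274)(16.2)²/(0.402)² = 445.0 N/m

k = 445 N/m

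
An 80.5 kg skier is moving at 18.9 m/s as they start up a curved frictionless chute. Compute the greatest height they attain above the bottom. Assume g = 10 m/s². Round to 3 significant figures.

Setting KE at the bottom equal to PE gained: ½mv² = mgh
h = v²/(2g) = 18.9²/(2 × 10) = 17.86 m

h = 17.9 m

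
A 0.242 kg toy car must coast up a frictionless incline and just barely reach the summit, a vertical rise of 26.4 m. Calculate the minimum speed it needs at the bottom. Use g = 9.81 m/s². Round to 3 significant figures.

At the top it is momentarily at rest, so all KE converts to PE: ½mv² = mgh
v = √(2gh) = √(2 × 9.81 × 26.4) = 22.76 m/s

v = 22.8 m/s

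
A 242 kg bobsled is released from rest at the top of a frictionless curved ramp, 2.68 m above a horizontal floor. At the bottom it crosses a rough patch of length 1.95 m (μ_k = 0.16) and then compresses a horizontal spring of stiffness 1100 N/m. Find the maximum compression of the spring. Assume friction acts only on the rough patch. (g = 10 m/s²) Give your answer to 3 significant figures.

Initial energy: E₁ = mgh = (242)(10)(2.68) = 6485.6 J
Friction removes W_f = μ_k mg d = (0.16)(242)(10)(1.95) = 755.0 J
Energy reaching the spring: E = 6485.6 − 755.0 = 5730.6 J
At max compression ½kx² = E ⇒ x = √(2E/k) = √(2 × 5730.6/1100) = 3.228 m

x = 3.23 m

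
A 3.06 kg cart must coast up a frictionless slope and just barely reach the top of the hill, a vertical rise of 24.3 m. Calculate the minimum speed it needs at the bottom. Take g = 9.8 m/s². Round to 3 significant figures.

v = 21.8 m/s

At the top it is momentarily at rest, so all KE converts to PE: ½mv² = mgh
v = √(2gh) = √(2 × 9.8 × 24.3) = 21.82 m/s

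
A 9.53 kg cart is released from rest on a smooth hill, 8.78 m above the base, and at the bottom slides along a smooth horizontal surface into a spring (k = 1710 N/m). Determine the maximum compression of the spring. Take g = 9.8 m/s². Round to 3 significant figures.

x = 0.979 m

Gravitational PE at the top equals spring PE at max compression: mgh = ½kx²
x = √(2mgh/k) = √(2 × 9.53 × 9.8 × 8.78 / 1710) = 0.9793 m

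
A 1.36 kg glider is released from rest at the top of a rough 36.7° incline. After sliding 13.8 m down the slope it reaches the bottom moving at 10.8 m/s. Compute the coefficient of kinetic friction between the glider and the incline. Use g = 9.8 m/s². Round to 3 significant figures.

Energy balance down the incline: mg L sinθ − ½mv² = μ_k (mg cosθ) L
mgL sinθ = 109.92 J; ½mv² = 79.315 J
W_f = 109.92 − 79.315 = 30.60 J
μ_k = W_f/(mg cosθ · L) = 30.60/(10.69 × 13.8) = 0.2075

μ_k = 0.208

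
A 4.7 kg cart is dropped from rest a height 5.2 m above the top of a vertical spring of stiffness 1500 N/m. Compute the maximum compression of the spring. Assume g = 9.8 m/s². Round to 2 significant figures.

x = 0.60 m

Measuring PE from the top of the relaxed spring, at max compression the cart has dropped H + x with zero KE, so:
mg(H + x) = ½kx²
½(1500)x² − (4.7)(9.8)x − (4.7)(9.8)(5.2) = 0
750.0x² − 46.06x − 239.5 = 0
x = [46.06 + √(2122 + 718536)]/(2 × 750.0) = 0.5967 m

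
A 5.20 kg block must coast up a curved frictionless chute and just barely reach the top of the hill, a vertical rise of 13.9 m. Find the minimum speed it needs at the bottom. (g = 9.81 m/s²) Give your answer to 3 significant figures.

v = 16.5 m/s

At the top it is momentarily at rest, so all KE converts to PE: ½mv² = mgh
v = √(2gh) = √(2 × 9.81 × 13.9) = 16.51 m/s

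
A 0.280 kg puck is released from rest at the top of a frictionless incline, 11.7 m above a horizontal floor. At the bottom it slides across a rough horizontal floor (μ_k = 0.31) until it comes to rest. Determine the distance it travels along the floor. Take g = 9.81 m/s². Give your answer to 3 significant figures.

Energy at the top = energy at the end + work done against friction:
At rest all PE has been dissipated by friction: mgh = μ_k m g d
d = h/μ_k = 11.7/0.31 = 37.74 m

d = 37.7 m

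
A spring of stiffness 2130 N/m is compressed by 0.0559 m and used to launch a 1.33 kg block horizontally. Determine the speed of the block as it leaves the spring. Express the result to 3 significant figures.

v = 2.24 m/s

The block leaves the spring when the spring is at natural length, so ½kx² = ½mv²
v = x√(k/m) = 0.0559 × √(2130/1.33) = 2.237 m/s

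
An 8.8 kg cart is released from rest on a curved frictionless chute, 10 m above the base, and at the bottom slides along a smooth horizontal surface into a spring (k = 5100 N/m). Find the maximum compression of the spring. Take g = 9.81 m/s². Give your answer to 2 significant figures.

Energy conservation (no friction) from release to max compression: mgh = ½kx²
x = √(2mgh/k) = √(2 × 8.8 × 9.81 × 10 / 5100) = 0.5818 m

x = 0.58 m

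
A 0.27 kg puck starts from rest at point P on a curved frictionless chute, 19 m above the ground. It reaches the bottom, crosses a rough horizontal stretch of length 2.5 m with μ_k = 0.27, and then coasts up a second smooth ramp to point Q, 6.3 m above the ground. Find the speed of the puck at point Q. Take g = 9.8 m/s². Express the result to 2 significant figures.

v = 15 m/s

Energy at P: mgh₁ = (0.27)(9.8)(19) = 50.274 J
Friction loss: W_f = μ_k mg d = 1.786 J
At Q: ½mv² + mgh₂ = mgh₁ − W_f
½mv² = 50.274 − 1.786 − 16.670 = 31.818 J
v = √(2 × 31.818/0.27) = 15.35 m/s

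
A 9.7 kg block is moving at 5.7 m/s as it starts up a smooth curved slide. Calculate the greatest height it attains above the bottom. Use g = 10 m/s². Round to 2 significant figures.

h = 1.6 m

Setting KE at the bottom equal to PE gained: ½mv² = mgh
h = v²/(2g) = 5.7²/(2 × 10) = 1.625 m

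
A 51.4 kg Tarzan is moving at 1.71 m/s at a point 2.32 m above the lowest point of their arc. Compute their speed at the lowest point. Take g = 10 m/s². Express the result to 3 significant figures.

Mechanical energy is conserved (no friction): ½mv₀² + mgh = ½mv²
The mass cancels from both sides.
v² = v₀² + 2gh = (1.71)² + 2(10)(2.32) = 49.324
v = √49.324 = 7.023 m/s

v = 7.02 m/s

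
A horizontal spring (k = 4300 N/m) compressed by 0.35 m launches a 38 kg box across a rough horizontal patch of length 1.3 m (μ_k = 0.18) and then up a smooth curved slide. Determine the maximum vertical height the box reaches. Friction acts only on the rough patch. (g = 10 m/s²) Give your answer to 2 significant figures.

h = 0.46 m

Spring energy: E₀ = ½kx² = ½(4300)(0.35)² = 263.38 J
Friction: W_f = μ_k mg d = (0.18)(38)(10)(1.3) = 88.92 J
Energy at base of ramp: E = 263.38 − 88.92 = 174.45 J
At max height all remaining energy is PE: mgh = E ⇒ h = E/(mg) = 174.45/(38 × 10) = 0.4591 m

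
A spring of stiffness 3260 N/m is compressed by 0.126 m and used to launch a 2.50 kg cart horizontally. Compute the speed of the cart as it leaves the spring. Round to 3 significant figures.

v = 4.55 m/s

Conservation of energy: ½kx² = ½mv²
v = x√(k/m) = 0.126 × √(3260/2.50) = 4.550 m/s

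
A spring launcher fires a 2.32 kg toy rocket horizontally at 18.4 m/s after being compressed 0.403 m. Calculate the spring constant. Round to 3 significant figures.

k = 4840 N/m

½kx² = ½mv²
k = mv²/x² = (2.32)(18.4)²/(0.403)² = 4836 N/m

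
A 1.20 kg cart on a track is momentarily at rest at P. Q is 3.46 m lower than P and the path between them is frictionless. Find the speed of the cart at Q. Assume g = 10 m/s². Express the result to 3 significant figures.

v = 8.32 m/s

By conservation of mechanical energy, mgh = ½mv²
v = √(2gh) = √(2 × 10 × 3.46) = √69.200 = 8.319 m/s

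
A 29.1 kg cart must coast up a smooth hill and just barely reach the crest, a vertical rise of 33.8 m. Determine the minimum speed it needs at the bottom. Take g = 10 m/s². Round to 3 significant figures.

At the top it is momentarily at rest, so all KE converts to PE: ½mv² = mgh
v = √(2gh) = √(2 × 10 × 33.8) = 26.00 m/s

v = 26.0 m/s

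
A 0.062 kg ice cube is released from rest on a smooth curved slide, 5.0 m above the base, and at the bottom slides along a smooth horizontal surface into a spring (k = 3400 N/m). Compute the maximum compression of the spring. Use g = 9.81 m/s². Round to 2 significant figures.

x = 0.042 m

Gravitational PE at the top equals spring PE at max compression: mgh = ½kx²
x = √(2mgh/k) = √(2 × 0.062 × 9.81 × 5.0 / 3400) = 0.04230 m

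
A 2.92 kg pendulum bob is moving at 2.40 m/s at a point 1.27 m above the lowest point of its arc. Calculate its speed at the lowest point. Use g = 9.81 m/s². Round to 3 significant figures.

Equating total energy at the two states: ½mv₀² + mgh = ½mv²
v² = v₀² + 2gh = (2.40)² + 2(9.81)(1.27) = 30.677
v = √30.677 = 5.539 m/s

v = 5.54 m/s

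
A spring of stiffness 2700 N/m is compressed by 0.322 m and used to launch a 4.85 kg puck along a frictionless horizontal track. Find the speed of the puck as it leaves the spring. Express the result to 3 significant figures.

Conservation of energy: ½kx² = ½mv²
v = x√(k/m) = 0.322 × √(2700/4.85) = 7.597 m/s

v = 7.60 m/s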